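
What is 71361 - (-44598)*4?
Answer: 249753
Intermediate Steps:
71361 - (-44598)*4 = 71361 - 1*(-178392) = 71361 + 178392 = 249753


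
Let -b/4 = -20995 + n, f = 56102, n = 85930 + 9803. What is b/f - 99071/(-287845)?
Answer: -40246878599/8074340095 ≈ -4.9845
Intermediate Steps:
n = 95733
b = -298952 (b = -4*(-20995 + 95733) = -4*74738 = -298952)
b/f - 99071/(-287845) = -298952/56102 - 99071/(-287845) = -298952*1/56102 - 99071*(-1/287845) = -149476/28051 + 99071/287845 = -40246878599/8074340095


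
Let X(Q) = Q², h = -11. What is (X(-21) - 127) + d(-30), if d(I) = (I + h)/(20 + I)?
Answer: 3181/10 ≈ 318.10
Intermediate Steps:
d(I) = (-11 + I)/(20 + I) (d(I) = (I - 11)/(20 + I) = (-11 + I)/(20 + I))
(X(-21) - 127) + d(-30) = ((-21)² - 127) + (-11 - 30)/(20 - 30) = (441 - 127) - 41/(-10) = 314 - ⅒*(-41) = 314 + 41/10 = 3181/10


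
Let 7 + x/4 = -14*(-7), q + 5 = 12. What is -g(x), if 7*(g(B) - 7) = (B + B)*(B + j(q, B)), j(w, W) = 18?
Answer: -39735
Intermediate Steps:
q = 7 (q = -5 + 12 = 7)
x = 364 (x = -28 + 4*(-14*(-7)) = -28 + 4*98 = -28 + 392 = 364)
g(B) = 7 + 2*B*(18 + B)/7 (g(B) = 7 + ((B + B)*(B + 18))/7 = 7 + ((2*B)*(18 + B))/7 = 7 + (2*B*(18 + B))/7 = 7 + 2*B*(18 + B)/7)
-g(x) = -(7 + (2/7)*364² + (36/7)*364) = -(7 + (2/7)*132496 + 1872) = -(7 + 37856 + 1872) = -1*39735 = -39735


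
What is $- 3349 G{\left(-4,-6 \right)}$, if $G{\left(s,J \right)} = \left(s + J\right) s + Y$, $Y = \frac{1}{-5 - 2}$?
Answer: $- \frac{934371}{7} \approx -1.3348 \cdot 10^{5}$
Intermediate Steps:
$Y = - \frac{1}{7}$ ($Y = \frac{1}{-7} = - \frac{1}{7} \approx -0.14286$)
$G{\left(s,J \right)} = - \frac{1}{7} + s \left(J + s\right)$ ($G{\left(s,J \right)} = \left(s + J\right) s - \frac{1}{7} = \left(J + s\right) s - \frac{1}{7} = s \left(J + s\right) - \frac{1}{7} = - \frac{1}{7} + s \left(J + s\right)$)
$- 3349 G{\left(-4,-6 \right)} = - 3349 \left(- \frac{1}{7} + \left(-4\right)^{2} - -24\right) = - 3349 \left(- \frac{1}{7} + 16 + 24\right) = \left(-3349\right) \frac{279}{7} = - \frac{934371}{7}$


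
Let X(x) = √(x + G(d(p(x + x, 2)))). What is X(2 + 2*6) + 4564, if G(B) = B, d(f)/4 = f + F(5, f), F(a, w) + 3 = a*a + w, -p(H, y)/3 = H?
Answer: 4564 + I*√570 ≈ 4564.0 + 23.875*I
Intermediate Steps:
p(H, y) = -3*H
F(a, w) = -3 + w + a² (F(a, w) = -3 + (a*a + w) = -3 + (a² + w) = -3 + (w + a²) = -3 + w + a²)
d(f) = 88 + 8*f (d(f) = 4*(f + (-3 + f + 5²)) = 4*(f + (-3 + f + 25)) = 4*(f + (22 + f)) = 4*(22 + 2*f) = 88 + 8*f)
X(x) = √(88 - 47*x) (X(x) = √(x + (88 + 8*(-3*(x + x)))) = √(x + (88 + 8*(-6*x))) = √(x + (88 - 48*x)) = √(88 - 47*x))
X(2 + 2*6) + 4564 = √(88 - 47*(2 + 2*6)) + 4564 = √(88 - 47*(2 + 12)) + 4564 = √(88 - 47*14) + 4564 = √(88 - 658) + 4564 = √(-570) + 4564 = I*√570 + 4564 = 4564 + I*√570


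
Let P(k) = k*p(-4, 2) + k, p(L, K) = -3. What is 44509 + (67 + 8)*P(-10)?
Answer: 46009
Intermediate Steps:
P(k) = -2*k (P(k) = k*(-3) + k = -3*k + k = -2*k)
44509 + (67 + 8)*P(-10) = 44509 + (67 + 8)*(-2*(-10)) = 44509 + 75*20 = 44509 + 1500 = 46009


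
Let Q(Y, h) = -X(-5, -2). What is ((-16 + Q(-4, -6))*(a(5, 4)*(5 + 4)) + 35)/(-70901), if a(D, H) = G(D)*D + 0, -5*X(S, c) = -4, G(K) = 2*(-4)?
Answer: -6083/70901 ≈ -0.085796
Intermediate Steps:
G(K) = -8
X(S, c) = ⅘ (X(S, c) = -⅕*(-4) = ⅘)
Q(Y, h) = -⅘ (Q(Y, h) = -1*⅘ = -⅘)
a(D, H) = -8*D (a(D, H) = -8*D + 0 = -8*D)
((-16 + Q(-4, -6))*(a(5, 4)*(5 + 4)) + 35)/(-70901) = ((-16 - ⅘)*((-8*5)*(5 + 4)) + 35)/(-70901) = (-(-672)*9 + 35)*(-1/70901) = (-84/5*(-360) + 35)*(-1/70901) = (6048 + 35)*(-1/70901) = 6083*(-1/70901) = -6083/70901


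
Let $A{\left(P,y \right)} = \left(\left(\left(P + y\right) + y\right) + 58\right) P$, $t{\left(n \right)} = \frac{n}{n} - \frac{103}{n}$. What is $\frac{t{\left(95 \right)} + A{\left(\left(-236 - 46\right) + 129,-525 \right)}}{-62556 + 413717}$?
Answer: $\frac{16642567}{33360295} \approx 0.49887$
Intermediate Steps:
$t{\left(n \right)} = 1 - \frac{103}{n}$
$A{\left(P,y \right)} = P \left(58 + P + 2 y\right)$ ($A{\left(P,y \right)} = \left(\left(P + 2 y\right) + 58\right) P = \left(58 + P + 2 y\right) P = P \left(58 + P + 2 y\right)$)
$\frac{t{\left(95 \right)} + A{\left(\left(-236 - 46\right) + 129,-525 \right)}}{-62556 + 413717} = \frac{\frac{-103 + 95}{95} + \left(\left(-236 - 46\right) + 129\right) \left(58 + \left(\left(-236 - 46\right) + 129\right) + 2 \left(-525\right)\right)}{-62556 + 413717} = \frac{\frac{1}{95} \left(-8\right) + \left(-282 + 129\right) \left(58 + \left(-282 + 129\right) - 1050\right)}{351161} = \left(- \frac{8}{95} - 153 \left(58 - 153 - 1050\right)\right) \frac{1}{351161} = \left(- \frac{8}{95} - -175185\right) \frac{1}{351161} = \left(- \frac{8}{95} + 175185\right) \frac{1}{351161} = \frac{16642567}{95} \cdot \frac{1}{351161} = \frac{16642567}{33360295}$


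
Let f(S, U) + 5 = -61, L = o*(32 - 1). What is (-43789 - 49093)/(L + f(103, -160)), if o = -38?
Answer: 46441/622 ≈ 74.664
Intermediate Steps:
L = -1178 (L = -38*(32 - 1) = -38*31 = -1178)
f(S, U) = -66 (f(S, U) = -5 - 61 = -66)
(-43789 - 49093)/(L + f(103, -160)) = (-43789 - 49093)/(-1178 - 66) = -92882/(-1244) = -92882*(-1/1244) = 46441/622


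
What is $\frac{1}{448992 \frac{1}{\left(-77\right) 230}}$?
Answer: $- \frac{8855}{224496} \approx -0.039444$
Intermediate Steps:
$\frac{1}{448992 \frac{1}{\left(-77\right) 230}} = \frac{1}{448992 \frac{1}{-17710}} = \frac{1}{448992 \left(- \frac{1}{17710}\right)} = \frac{1}{- \frac{224496}{8855}} = - \frac{8855}{224496}$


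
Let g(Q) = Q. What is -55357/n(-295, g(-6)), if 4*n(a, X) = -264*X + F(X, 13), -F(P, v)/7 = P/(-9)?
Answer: -332142/2369 ≈ -140.20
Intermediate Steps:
F(P, v) = 7*P/9 (F(P, v) = -7*P/(-9) = -7*P*(-1)/9 = -(-7)*P/9 = 7*P/9)
n(a, X) = -2369*X/36 (n(a, X) = (-264*X + 7*X/9)/4 = (-2369*X/9)/4 = -2369*X/36)
-55357/n(-295, g(-6)) = -55357/((-2369/36*(-6))) = -55357/2369/6 = -55357*6/2369 = -332142/2369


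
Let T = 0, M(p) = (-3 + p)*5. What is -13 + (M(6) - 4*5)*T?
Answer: -13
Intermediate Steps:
M(p) = -15 + 5*p
-13 + (M(6) - 4*5)*T = -13 + ((-15 + 5*6) - 4*5)*0 = -13 + ((-15 + 30) - 20)*0 = -13 + (15 - 20)*0 = -13 - 5*0 = -13 + 0 = -13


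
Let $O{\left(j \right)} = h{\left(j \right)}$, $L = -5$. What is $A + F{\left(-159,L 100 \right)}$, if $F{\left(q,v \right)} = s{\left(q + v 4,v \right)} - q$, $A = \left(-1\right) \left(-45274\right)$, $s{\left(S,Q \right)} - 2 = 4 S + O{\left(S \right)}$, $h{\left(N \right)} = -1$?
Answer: $36798$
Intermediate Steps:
$O{\left(j \right)} = -1$
$s{\left(S,Q \right)} = 1 + 4 S$ ($s{\left(S,Q \right)} = 2 + \left(4 S - 1\right) = 2 + \left(-1 + 4 S\right) = 1 + 4 S$)
$A = 45274$
$F{\left(q,v \right)} = 1 + 3 q + 16 v$ ($F{\left(q,v \right)} = \left(1 + 4 \left(q + v 4\right)\right) - q = \left(1 + 4 \left(q + 4 v\right)\right) - q = \left(1 + \left(4 q + 16 v\right)\right) - q = \left(1 + 4 q + 16 v\right) - q = 1 + 3 q + 16 v$)
$A + F{\left(-159,L 100 \right)} = 45274 + \left(1 + 3 \left(-159\right) + 16 \left(\left(-5\right) 100\right)\right) = 45274 + \left(1 - 477 + 16 \left(-500\right)\right) = 45274 - 8476 = 36798$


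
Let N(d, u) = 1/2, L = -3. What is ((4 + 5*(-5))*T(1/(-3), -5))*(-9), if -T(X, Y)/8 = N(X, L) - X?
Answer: -1260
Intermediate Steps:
N(d, u) = ½
T(X, Y) = -4 + 8*X (T(X, Y) = -8*(½ - X) = -4 + 8*X)
((4 + 5*(-5))*T(1/(-3), -5))*(-9) = ((4 + 5*(-5))*(-4 + 8/(-3)))*(-9) = ((4 - 25)*(-4 + 8*(-⅓)))*(-9) = -21*(-4 - 8/3)*(-9) = -21*(-20/3)*(-9) = 140*(-9) = -1260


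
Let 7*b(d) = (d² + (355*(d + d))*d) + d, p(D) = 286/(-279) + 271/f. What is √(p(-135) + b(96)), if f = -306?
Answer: √9359297111674/3162 ≈ 967.52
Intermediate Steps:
p(D) = -18125/9486 (p(D) = 286/(-279) + 271/(-306) = 286*(-1/279) + 271*(-1/306) = -286/279 - 271/306 = -18125/9486)
b(d) = d/7 + 711*d²/7 (b(d) = ((d² + (355*(d + d))*d) + d)/7 = ((d² + (355*(2*d))*d) + d)/7 = ((d² + (710*d)*d) + d)/7 = ((d² + 710*d²) + d)/7 = (711*d² + d)/7 = (d + 711*d²)/7 = d/7 + 711*d²/7)
√(p(-135) + b(96)) = √(-18125/9486 + (⅐)*96*(1 + 711*96)) = √(-18125/9486 + (⅐)*96*(1 + 68256)) = √(-18125/9486 + (⅐)*96*68257) = √(-18125/9486 + 936096) = √(8879788531/9486) = √9359297111674/3162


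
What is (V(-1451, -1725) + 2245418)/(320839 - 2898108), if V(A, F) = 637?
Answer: -2246055/2577269 ≈ -0.87149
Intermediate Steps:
(V(-1451, -1725) + 2245418)/(320839 - 2898108) = (637 + 2245418)/(320839 - 2898108) = 2246055/(-2577269) = 2246055*(-1/2577269) = -2246055/2577269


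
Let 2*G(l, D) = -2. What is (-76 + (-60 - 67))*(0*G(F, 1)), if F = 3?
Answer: 0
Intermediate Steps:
G(l, D) = -1 (G(l, D) = (½)*(-2) = -1)
(-76 + (-60 - 67))*(0*G(F, 1)) = (-76 + (-60 - 67))*(0*(-1)) = (-76 - 127)*0 = -203*0 = 0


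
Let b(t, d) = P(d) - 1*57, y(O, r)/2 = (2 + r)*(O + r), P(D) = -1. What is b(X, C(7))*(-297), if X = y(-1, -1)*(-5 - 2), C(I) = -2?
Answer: 17226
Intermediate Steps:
y(O, r) = 2*(2 + r)*(O + r) (y(O, r) = 2*((2 + r)*(O + r)) = 2*(2 + r)*(O + r))
X = 28 (X = (2*(-1)**2 + 4*(-1) + 4*(-1) + 2*(-1)*(-1))*(-5 - 2) = (2*1 - 4 - 4 + 2)*(-7) = (2 - 4 - 4 + 2)*(-7) = -4*(-7) = 28)
b(t, d) = -58 (b(t, d) = -1 - 1*57 = -1 - 57 = -58)
b(X, C(7))*(-297) = -58*(-297) = 17226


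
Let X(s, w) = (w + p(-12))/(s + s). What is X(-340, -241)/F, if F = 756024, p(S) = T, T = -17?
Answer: 43/85682720 ≈ 5.0185e-7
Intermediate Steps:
p(S) = -17
X(s, w) = (-17 + w)/(2*s) (X(s, w) = (w - 17)/(s + s) = (-17 + w)/((2*s)) = (-17 + w)*(1/(2*s)) = (-17 + w)/(2*s))
X(-340, -241)/F = ((½)*(-17 - 241)/(-340))/756024 = ((½)*(-1/340)*(-258))*(1/756024) = (129/340)*(1/756024) = 43/85682720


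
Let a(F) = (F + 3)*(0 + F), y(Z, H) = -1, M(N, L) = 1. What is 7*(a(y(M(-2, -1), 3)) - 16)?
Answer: -126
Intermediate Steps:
a(F) = F*(3 + F) (a(F) = (3 + F)*F = F*(3 + F))
7*(a(y(M(-2, -1), 3)) - 16) = 7*(-(3 - 1) - 16) = 7*(-1*2 - 16) = 7*(-2 - 16) = 7*(-18) = -126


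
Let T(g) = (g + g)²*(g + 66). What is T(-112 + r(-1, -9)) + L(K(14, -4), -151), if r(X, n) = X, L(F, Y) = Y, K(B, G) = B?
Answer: -2400723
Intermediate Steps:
T(g) = 4*g²*(66 + g) (T(g) = (2*g)²*(66 + g) = (4*g²)*(66 + g) = 4*g²*(66 + g))
T(-112 + r(-1, -9)) + L(K(14, -4), -151) = 4*(-112 - 1)²*(66 + (-112 - 1)) - 151 = 4*(-113)²*(66 - 113) - 151 = 4*12769*(-47) - 151 = -2400572 - 151 = -2400723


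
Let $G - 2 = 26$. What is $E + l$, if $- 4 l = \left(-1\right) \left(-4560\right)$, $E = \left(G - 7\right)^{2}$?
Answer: $-699$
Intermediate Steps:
$G = 28$ ($G = 2 + 26 = 28$)
$E = 441$ ($E = \left(28 - 7\right)^{2} = 21^{2} = 441$)
$l = -1140$ ($l = - \frac{\left(-1\right) \left(-4560\right)}{4} = \left(- \frac{1}{4}\right) 4560 = -1140$)
$E + l = 441 - 1140 = -699$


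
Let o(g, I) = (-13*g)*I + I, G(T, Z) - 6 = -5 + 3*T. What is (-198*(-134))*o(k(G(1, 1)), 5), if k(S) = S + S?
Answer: -13663980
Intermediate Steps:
G(T, Z) = 1 + 3*T (G(T, Z) = 6 + (-5 + 3*T) = 1 + 3*T)
k(S) = 2*S
o(g, I) = I - 13*I*g (o(g, I) = -13*I*g + I = I - 13*I*g)
(-198*(-134))*o(k(G(1, 1)), 5) = (-198*(-134))*(5*(1 - 26*(1 + 3*1))) = 26532*(5*(1 - 26*(1 + 3))) = 26532*(5*(1 - 26*4)) = 26532*(5*(1 - 13*8)) = 26532*(5*(1 - 104)) = 26532*(5*(-103)) = 26532*(-515) = -13663980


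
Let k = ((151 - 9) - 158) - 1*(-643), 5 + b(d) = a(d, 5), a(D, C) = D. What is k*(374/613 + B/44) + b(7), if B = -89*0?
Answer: 235724/613 ≈ 384.54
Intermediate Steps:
b(d) = -5 + d
B = 0
k = 627 (k = (142 - 158) + 643 = -16 + 643 = 627)
k*(374/613 + B/44) + b(7) = 627*(374/613 + 0/44) + (-5 + 7) = 627*(374*(1/613) + 0*(1/44)) + 2 = 627*(374/613 + 0) + 2 = 627*(374/613) + 2 = 234498/613 + 2 = 235724/613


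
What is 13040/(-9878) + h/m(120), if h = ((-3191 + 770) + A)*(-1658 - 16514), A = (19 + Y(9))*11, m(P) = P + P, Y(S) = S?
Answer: 47410842901/296340 ≈ 1.5999e+5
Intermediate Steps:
m(P) = 2*P
A = 308 (A = (19 + 9)*11 = 28*11 = 308)
h = 38397436 (h = ((-3191 + 770) + 308)*(-1658 - 16514) = (-2421 + 308)*(-18172) = -2113*(-18172) = 38397436)
13040/(-9878) + h/m(120) = 13040/(-9878) + 38397436/((2*120)) = 13040*(-1/9878) + 38397436/240 = -6520/4939 + 38397436*(1/240) = -6520/4939 + 9599359/60 = 47410842901/296340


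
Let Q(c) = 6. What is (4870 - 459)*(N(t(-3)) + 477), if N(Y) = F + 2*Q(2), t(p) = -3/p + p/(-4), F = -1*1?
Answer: 2152568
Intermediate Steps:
F = -1
t(p) = -3/p - p/4 (t(p) = -3/p + p*(-¼) = -3/p - p/4)
N(Y) = 11 (N(Y) = -1 + 2*6 = -1 + 12 = 11)
(4870 - 459)*(N(t(-3)) + 477) = (4870 - 459)*(11 + 477) = 4411*488 = 2152568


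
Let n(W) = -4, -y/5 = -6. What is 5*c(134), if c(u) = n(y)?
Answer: -20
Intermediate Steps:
y = 30 (y = -5*(-6) = 30)
c(u) = -4
5*c(134) = 5*(-4) = -20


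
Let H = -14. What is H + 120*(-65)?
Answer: -7814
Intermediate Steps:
H + 120*(-65) = -14 + 120*(-65) = -14 - 7800 = -7814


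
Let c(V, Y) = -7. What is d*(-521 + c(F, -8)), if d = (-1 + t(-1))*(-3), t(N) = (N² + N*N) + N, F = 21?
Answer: 0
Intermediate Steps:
t(N) = N + 2*N² (t(N) = (N² + N²) + N = 2*N² + N = N + 2*N²)
d = 0 (d = (-1 - (1 + 2*(-1)))*(-3) = (-1 - (1 - 2))*(-3) = (-1 - 1*(-1))*(-3) = (-1 + 1)*(-3) = 0*(-3) = 0)
d*(-521 + c(F, -8)) = 0*(-521 - 7) = 0*(-528) = 0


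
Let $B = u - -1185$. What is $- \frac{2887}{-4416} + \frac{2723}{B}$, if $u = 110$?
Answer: $\frac{2251919}{816960} \approx 2.7565$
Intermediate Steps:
$B = 1295$ ($B = 110 - -1185 = 110 + 1185 = 1295$)
$- \frac{2887}{-4416} + \frac{2723}{B} = - \frac{2887}{-4416} + \frac{2723}{1295} = \left(-2887\right) \left(- \frac{1}{4416}\right) + 2723 \cdot \frac{1}{1295} = \frac{2887}{4416} + \frac{389}{185} = \frac{2251919}{816960}$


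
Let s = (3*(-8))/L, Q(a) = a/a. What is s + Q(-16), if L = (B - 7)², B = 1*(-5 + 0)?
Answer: ⅚ ≈ 0.83333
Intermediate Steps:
Q(a) = 1
B = -5 (B = 1*(-5) = -5)
L = 144 (L = (-5 - 7)² = (-12)² = 144)
s = -⅙ (s = (3*(-8))/144 = -24*1/144 = -⅙ ≈ -0.16667)
s + Q(-16) = -⅙ + 1 = ⅚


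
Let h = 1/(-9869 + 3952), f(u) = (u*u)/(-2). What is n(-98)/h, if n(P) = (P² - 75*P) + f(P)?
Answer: -71903384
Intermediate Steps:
f(u) = -u²/2 (f(u) = u²*(-½) = -u²/2)
n(P) = P²/2 - 75*P (n(P) = (P² - 75*P) - P²/2 = P²/2 - 75*P)
h = -1/5917 (h = 1/(-5917) = -1/5917 ≈ -0.00016900)
n(-98)/h = ((½)*(-98)*(-150 - 98))/(-1/5917) = ((½)*(-98)*(-248))*(-5917) = 12152*(-5917) = -71903384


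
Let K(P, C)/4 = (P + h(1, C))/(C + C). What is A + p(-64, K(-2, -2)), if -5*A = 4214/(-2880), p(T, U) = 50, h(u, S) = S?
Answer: 362107/7200 ≈ 50.293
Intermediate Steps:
K(P, C) = 2*(C + P)/C (K(P, C) = 4*((P + C)/(C + C)) = 4*((C + P)/((2*C))) = 4*((C + P)*(1/(2*C))) = 4*((C + P)/(2*C)) = 2*(C + P)/C)
A = 2107/7200 (A = -4214/(5*(-2880)) = -4214*(-1)/(5*2880) = -⅕*(-2107/1440) = 2107/7200 ≈ 0.29264)
A + p(-64, K(-2, -2)) = 2107/7200 + 50 = 362107/7200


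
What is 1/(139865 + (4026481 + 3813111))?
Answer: 1/7979457 ≈ 1.2532e-7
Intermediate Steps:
1/(139865 + (4026481 + 3813111)) = 1/(139865 + 7839592) = 1/7979457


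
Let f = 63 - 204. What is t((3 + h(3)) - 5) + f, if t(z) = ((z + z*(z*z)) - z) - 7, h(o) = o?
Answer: -147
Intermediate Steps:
t(z) = -7 + z³ (t(z) = ((z + z*z²) - z) - 7 = ((z + z³) - z) - 7 = z³ - 7 = -7 + z³)
f = -141
t((3 + h(3)) - 5) + f = (-7 + ((3 + 3) - 5)³) - 141 = (-7 + (6 - 5)³) - 141 = (-7 + 1³) - 141 = (-7 + 1) - 141 = -6 - 141 = -147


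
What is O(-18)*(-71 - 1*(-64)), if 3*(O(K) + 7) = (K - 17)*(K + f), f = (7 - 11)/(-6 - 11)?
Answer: -71491/51 ≈ -1401.8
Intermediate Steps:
f = 4/17 (f = -4/(-17) = -4*(-1/17) = 4/17 ≈ 0.23529)
O(K) = -7 + (-17 + K)*(4/17 + K)/3 (O(K) = -7 + ((K - 17)*(K + 4/17))/3 = -7 + ((-17 + K)*(4/17 + K))/3 = -7 + (-17 + K)*(4/17 + K)/3)
O(-18)*(-71 - 1*(-64)) = (-25/3 - 95/17*(-18) + (⅓)*(-18)²)*(-71 - 1*(-64)) = (-25/3 + 1710/17 + (⅓)*324)*(-71 + 64) = (-25/3 + 1710/17 + 108)*(-7) = (10213/51)*(-7) = -71491/51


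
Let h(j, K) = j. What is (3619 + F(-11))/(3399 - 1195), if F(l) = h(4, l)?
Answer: 3623/2204 ≈ 1.6438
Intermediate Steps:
F(l) = 4
(3619 + F(-11))/(3399 - 1195) = (3619 + 4)/(3399 - 1195) = 3623/2204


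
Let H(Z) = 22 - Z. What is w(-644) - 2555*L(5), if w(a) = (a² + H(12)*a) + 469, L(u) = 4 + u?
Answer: 385770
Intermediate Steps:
w(a) = 469 + a² + 10*a (w(a) = (a² + (22 - 1*12)*a) + 469 = (a² + (22 - 12)*a) + 469 = (a² + 10*a) + 469 = 469 + a² + 10*a)
w(-644) - 2555*L(5) = (469 + (-644)² + 10*(-644)) - 2555*(4 + 5) = (469 + 414736 - 6440) - 2555*9 = 408765 - 22995 = 385770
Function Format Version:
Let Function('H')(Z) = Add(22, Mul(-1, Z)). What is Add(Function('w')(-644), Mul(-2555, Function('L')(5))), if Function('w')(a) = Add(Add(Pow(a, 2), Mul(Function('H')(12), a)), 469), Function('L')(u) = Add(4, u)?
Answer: 385770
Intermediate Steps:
Function('w')(a) = Add(469, Pow(a, 2), Mul(10, a)) (Function('w')(a) = Add(Add(Pow(a, 2), Mul(Add(22, Mul(-1, 12)), a)), 469) = Add(Add(Pow(a, 2), Mul(Add(22, -12), a)), 469) = Add(Add(Pow(a, 2), Mul(10, a)), 469) = Add(469, Pow(a, 2), Mul(10, a)))
Add(Function('w')(-644), Mul(-2555, Function('L')(5))) = Add(Add(469, Pow(-644, 2), Mul(10, -644)), Mul(-2555, Add(4, 5))) = Add(Add(469, 414736, -6440), Mul(-2555, 9)) = Add(408765, -22995) = 385770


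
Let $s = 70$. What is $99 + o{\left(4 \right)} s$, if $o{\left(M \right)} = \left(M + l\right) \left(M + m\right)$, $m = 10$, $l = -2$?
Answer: $2059$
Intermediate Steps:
$o{\left(M \right)} = \left(-2 + M\right) \left(10 + M\right)$ ($o{\left(M \right)} = \left(M - 2\right) \left(M + 10\right) = \left(-2 + M\right) \left(10 + M\right)$)
$99 + o{\left(4 \right)} s = 99 + \left(-20 + 4^{2} + 8 \cdot 4\right) 70 = 99 + \left(-20 + 16 + 32\right) 70 = 99 + 28 \cdot 70 = 99 + 1960 = 2059$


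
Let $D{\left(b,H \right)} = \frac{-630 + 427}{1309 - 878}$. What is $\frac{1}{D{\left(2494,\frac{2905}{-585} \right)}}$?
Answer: $- \frac{431}{203} \approx -2.1232$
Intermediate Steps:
$D{\left(b,H \right)} = - \frac{203}{431}$
$\frac{1}{D{\left(2494,\frac{2905}{-585} \right)}} = \frac{1}{- \frac{203}{431}} = - \frac{431}{203}$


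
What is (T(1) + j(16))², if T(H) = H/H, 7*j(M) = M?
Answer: 529/49 ≈ 10.796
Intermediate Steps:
j(M) = M/7
T(H) = 1
(T(1) + j(16))² = (1 + (⅐)*16)² = (1 + 16/7)² = (23/7)² = 529/49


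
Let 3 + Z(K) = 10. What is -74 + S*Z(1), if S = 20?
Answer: 66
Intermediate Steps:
Z(K) = 7 (Z(K) = -3 + 10 = 7)
-74 + S*Z(1) = -74 + 20*7 = -74 + 140 = 66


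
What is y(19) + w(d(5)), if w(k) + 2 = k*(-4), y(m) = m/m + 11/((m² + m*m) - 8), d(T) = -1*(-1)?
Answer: -3559/714 ≈ -4.9846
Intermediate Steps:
d(T) = 1
y(m) = 1 + 11/(-8 + 2*m²) (y(m) = 1 + 11/((m² + m²) - 8) = 1 + 11/(2*m² - 8) = 1 + 11/(-8 + 2*m²))
w(k) = -2 - 4*k (w(k) = -2 + k*(-4) = -2 - 4*k)
y(19) + w(d(5)) = (3/2 + 19²)/(-4 + 19²) + (-2 - 4*1) = (3/2 + 361)/(-4 + 361) + (-2 - 4) = (725/2)/357 - 6 = (1/357)*(725/2) - 6 = 725/714 - 6 = -3559/714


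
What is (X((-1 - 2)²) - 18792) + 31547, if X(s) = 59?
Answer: 12814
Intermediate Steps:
(X((-1 - 2)²) - 18792) + 31547 = (59 - 18792) + 31547 = -18733 + 31547 = 12814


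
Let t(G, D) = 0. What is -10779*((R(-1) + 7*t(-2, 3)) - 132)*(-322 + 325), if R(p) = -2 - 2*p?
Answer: 4268484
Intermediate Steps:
-10779*((R(-1) + 7*t(-2, 3)) - 132)*(-322 + 325) = -10779*(((-2 - 2*(-1)) + 7*0) - 132)*(-322 + 325) = -10779*(((-2 + 2) + 0) - 132)*3 = -10779*((0 + 0) - 132)*3 = -10779*(0 - 132)*3 = -(-1422828)*3 = -10779*(-396) = 4268484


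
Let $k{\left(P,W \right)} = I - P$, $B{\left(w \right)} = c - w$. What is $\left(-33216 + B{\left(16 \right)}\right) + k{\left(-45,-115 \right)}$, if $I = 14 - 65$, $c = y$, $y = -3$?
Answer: $-33241$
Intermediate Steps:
$c = -3$
$I = -51$ ($I = 14 - 65 = -51$)
$B{\left(w \right)} = -3 - w$
$k{\left(P,W \right)} = -51 - P$
$\left(-33216 + B{\left(16 \right)}\right) + k{\left(-45,-115 \right)} = \left(-33216 - 19\right) - 6 = -33235 - 6 = -33241$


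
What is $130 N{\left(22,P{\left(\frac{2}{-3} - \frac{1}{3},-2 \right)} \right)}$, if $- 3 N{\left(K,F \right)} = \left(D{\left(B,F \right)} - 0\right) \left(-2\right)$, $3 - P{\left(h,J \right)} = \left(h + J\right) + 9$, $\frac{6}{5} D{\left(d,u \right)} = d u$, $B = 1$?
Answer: $- \frac{650}{3} \approx -216.67$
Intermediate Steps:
$D{\left(d,u \right)} = \frac{5 d u}{6}$
$P{\left(h,J \right)} = -6 - J - h$ ($P{\left(h,J \right)} = 3 - \left(\left(h + J\right) + 9\right) = 3 - \left(\left(J + h\right) + 9\right) = 3 - \left(9 + J + h\right) = -6 - J - h$)
$N{\left(K,F \right)} = \frac{5 F}{9}$ ($N{\left(K,F \right)} = - \frac{\left(\frac{5}{6} \cdot 1 F - 0\right) \left(-2\right)}{3} = - \frac{\left(\frac{5 F}{6} + 0\right) \left(-2\right)}{3} = - \frac{\frac{5 F}{6} \left(-2\right)}{3} = - \frac{\left(- \frac{5}{3}\right) F}{3} = \frac{5 F}{9}$)
$130 N{\left(22,P{\left(\frac{2}{-3} - \frac{1}{3},-2 \right)} \right)} = 130 \frac{5 \left(-6 - -2 - \left(\frac{2}{-3} - \frac{1}{3}\right)\right)}{9} = 130 \frac{5 \left(-6 + 2 - \left(2 \left(- \frac{1}{3}\right) - \frac{1}{3}\right)\right)}{9} = 130 \frac{5 \left(-6 + 2 - \left(- \frac{2}{3} - \frac{1}{3}\right)\right)}{9} = 130 \frac{5 \left(-6 + 2 - -1\right)}{9} = 130 \frac{5 \left(-6 + 2 + 1\right)}{9} = 130 \cdot \frac{5}{9} \left(-3\right) = 130 \left(- \frac{5}{3}\right) = - \frac{650}{3}$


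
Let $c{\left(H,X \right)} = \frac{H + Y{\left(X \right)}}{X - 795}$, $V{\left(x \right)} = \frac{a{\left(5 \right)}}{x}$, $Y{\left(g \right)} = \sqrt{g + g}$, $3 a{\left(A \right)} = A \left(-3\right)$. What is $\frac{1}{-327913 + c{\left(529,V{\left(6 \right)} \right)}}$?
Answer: $- \frac{7476636501475}{2451691274918487061} + \frac{9550 i \sqrt{15}}{2451691274918487061} \approx -3.0496 \cdot 10^{-6} + 1.5086 \cdot 10^{-14} i$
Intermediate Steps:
$a{\left(A \right)} = - A$ ($a{\left(A \right)} = \frac{A \left(-3\right)}{3} = \frac{\left(-3\right) A}{3} = - A$)
$Y{\left(g \right)} = \sqrt{2} \sqrt{g}$ ($Y{\left(g \right)} = \sqrt{2 g} = \sqrt{2} \sqrt{g}$)
$V{\left(x \right)} = - \frac{5}{x}$ ($V{\left(x \right)} = \frac{\left(-1\right) 5}{x} = - \frac{5}{x}$)
$c{\left(H,X \right)} = \frac{H + \sqrt{2} \sqrt{X}}{-795 + X}$ ($c{\left(H,X \right)} = \frac{H + \sqrt{2} \sqrt{X}}{X - 795} = \frac{H + \sqrt{2} \sqrt{X}}{-795 + X}$)
$\frac{1}{-327913 + c{\left(529,V{\left(6 \right)} \right)}} = \frac{1}{-327913 + \frac{529 + \sqrt{2} \sqrt{- \frac{5}{6}}}{-795 - \frac{5}{6}}} = \frac{1}{-327913 + \frac{529 + \sqrt{2} \frac{i \sqrt{30}}{6}}{- \frac{4775}{6}}} = \frac{1}{-327913 - \frac{6 \left(529 + \frac{i \sqrt{15}}{3}\right)}{4775}} = \frac{1}{-327913 - \left(\frac{3174}{4775} + \frac{2 i \sqrt{15}}{4775}\right)} = \frac{1}{- \frac{1565787749}{4775} - \frac{2 i \sqrt{15}}{4775}}$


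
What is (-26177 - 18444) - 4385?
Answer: -49006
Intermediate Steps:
(-26177 - 18444) - 4385 = -44621 - 4385 = -49006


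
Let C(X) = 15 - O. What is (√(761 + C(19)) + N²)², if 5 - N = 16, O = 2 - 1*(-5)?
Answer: (121 + √769)² ≈ 22121.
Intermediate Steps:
O = 7 (O = 2 + 5 = 7)
N = -11 (N = 5 - 1*16 = 5 - 16 = -11)
C(X) = 8 (C(X) = 15 - 1*7 = 15 - 7 = 8)
(√(761 + C(19)) + N²)² = (√(761 + 8) + (-11)²)² = (√769 + 121)² = (121 + √769)²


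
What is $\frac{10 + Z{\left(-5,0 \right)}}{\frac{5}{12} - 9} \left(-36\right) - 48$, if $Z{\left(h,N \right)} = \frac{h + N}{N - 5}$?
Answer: $- \frac{192}{103} \approx -1.8641$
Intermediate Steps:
$Z{\left(h,N \right)} = \frac{N + h}{-5 + N}$
$\frac{10 + Z{\left(-5,0 \right)}}{\frac{5}{12} - 9} \left(-36\right) - 48 = \frac{10 + \frac{0 - 5}{-5 + 0}}{\frac{5}{12} - 9} \left(-36\right) - 48 = \frac{10 + \frac{1}{-5} \left(-5\right)}{5 \cdot \frac{1}{12} - 9} \left(-36\right) - 48 = \frac{10 - -1}{\frac{5}{12} - 9} \left(-36\right) - 48 = \frac{10 + 1}{- \frac{103}{12}} \left(-36\right) - 48 = 11 \left(- \frac{12}{103}\right) \left(-36\right) - 48 = \left(- \frac{132}{103}\right) \left(-36\right) - 48 = \frac{4752}{103} - 48 = - \frac{192}{103}$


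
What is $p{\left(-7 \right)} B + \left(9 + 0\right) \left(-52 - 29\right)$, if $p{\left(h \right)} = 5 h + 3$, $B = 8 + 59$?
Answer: $-2873$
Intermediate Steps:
$B = 67$
$p{\left(h \right)} = 3 + 5 h$
$p{\left(-7 \right)} B + \left(9 + 0\right) \left(-52 - 29\right) = \left(3 + 5 \left(-7\right)\right) 67 + \left(9 + 0\right) \left(-52 - 29\right) = \left(3 - 35\right) 67 + 9 \left(-81\right) = \left(-32\right) 67 - 729 = -2144 - 729 = -2873$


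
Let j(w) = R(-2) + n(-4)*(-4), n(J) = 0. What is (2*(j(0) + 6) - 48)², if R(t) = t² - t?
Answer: 576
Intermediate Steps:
j(w) = 6 (j(w) = -2*(-1 - 2) + 0*(-4) = -2*(-3) + 0 = 6 + 0 = 6)
(2*(j(0) + 6) - 48)² = (2*(6 + 6) - 48)² = (2*12 - 48)² = (24 - 48)² = (-24)² = 576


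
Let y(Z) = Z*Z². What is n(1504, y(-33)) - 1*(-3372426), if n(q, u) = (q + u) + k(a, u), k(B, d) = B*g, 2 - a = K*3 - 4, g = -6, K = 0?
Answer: 3337957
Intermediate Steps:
a = 6 (a = 2 - (0*3 - 4) = 2 - (0 - 4) = 2 - 1*(-4) = 2 + 4 = 6)
k(B, d) = -6*B (k(B, d) = B*(-6) = -6*B)
y(Z) = Z³
n(q, u) = -36 + q + u (n(q, u) = (q + u) - 6*6 = (q + u) - 36 = -36 + q + u)
n(1504, y(-33)) - 1*(-3372426) = (-36 + 1504 + (-33)³) - 1*(-3372426) = (-36 + 1504 - 35937) + 3372426 = -34469 + 3372426 = 3337957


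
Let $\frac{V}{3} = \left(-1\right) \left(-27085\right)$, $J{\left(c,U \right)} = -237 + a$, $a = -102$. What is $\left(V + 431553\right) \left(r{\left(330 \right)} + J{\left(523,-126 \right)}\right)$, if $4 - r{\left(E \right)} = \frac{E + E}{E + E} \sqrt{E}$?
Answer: $-171790680 - 512808 \sqrt{330} \approx -1.8111 \cdot 10^{8}$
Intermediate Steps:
$J{\left(c,U \right)} = -339$ ($J{\left(c,U \right)} = -237 - 102 = -339$)
$V = 81255$ ($V = 3 \left(\left(-1\right) \left(-27085\right)\right) = 3 \cdot 27085 = 81255$)
$r{\left(E \right)} = 4 - \sqrt{E}$ ($r{\left(E \right)} = 4 - \frac{E + E}{E + E} \sqrt{E} = 4 - \frac{2 E}{2 E} \sqrt{E} = 4 - 2 E \frac{1}{2 E} \sqrt{E} = 4 - 1 \sqrt{E} = 4 - \sqrt{E}$)
$\left(V + 431553\right) \left(r{\left(330 \right)} + J{\left(523,-126 \right)}\right) = \left(81255 + 431553\right) \left(\left(4 - \sqrt{330}\right) - 339\right) = 512808 \left(-335 - \sqrt{330}\right) = -171790680 - 512808 \sqrt{330}$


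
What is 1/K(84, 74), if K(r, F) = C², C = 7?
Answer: 1/49 ≈ 0.020408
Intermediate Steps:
K(r, F) = 49 (K(r, F) = 7² = 49)
1/K(84, 74) = 1/49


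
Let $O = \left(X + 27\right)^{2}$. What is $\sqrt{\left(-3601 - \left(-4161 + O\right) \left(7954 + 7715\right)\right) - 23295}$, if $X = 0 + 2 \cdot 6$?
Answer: $8 \sqrt{645926} \approx 6429.6$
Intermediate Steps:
$X = 12$ ($X = 0 + 12 = 12$)
$O = 1521$ ($O = \left(12 + 27\right)^{2} = 39^{2} = 1521$)
$\sqrt{\left(-3601 - \left(-4161 + O\right) \left(7954 + 7715\right)\right) - 23295} = \sqrt{\left(-3601 - \left(-4161 + 1521\right) \left(7954 + 7715\right)\right) - 23295} = \sqrt{\left(-3601 - \left(-2640\right) 15669\right) - 23295} = \sqrt{\left(-3601 - -41366160\right) - 23295} = \sqrt{\left(-3601 + 41366160\right) - 23295} = \sqrt{41362559 - 23295} = \sqrt{41339264} = 8 \sqrt{645926}$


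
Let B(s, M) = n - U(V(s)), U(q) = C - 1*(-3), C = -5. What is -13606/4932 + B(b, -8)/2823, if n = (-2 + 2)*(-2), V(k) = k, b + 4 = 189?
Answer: -6399979/2320506 ≈ -2.7580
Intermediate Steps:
b = 185 (b = -4 + 189 = 185)
n = 0 (n = 0*(-2) = 0)
U(q) = -2 (U(q) = -5 - 1*(-3) = -5 + 3 = -2)
B(s, M) = 2 (B(s, M) = 0 - 1*(-2) = 0 + 2 = 2)
-13606/4932 + B(b, -8)/2823 = -13606/4932 + 2/2823 = -13606*1/4932 + 2*(1/2823) = -6803/2466 + 2/2823 = -6399979/2320506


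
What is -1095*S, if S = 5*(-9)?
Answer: 49275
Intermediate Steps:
S = -45
-1095*S = -1095*(-45) = 49275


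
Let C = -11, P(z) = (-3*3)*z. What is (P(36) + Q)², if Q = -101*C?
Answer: 619369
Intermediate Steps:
P(z) = -9*z
Q = 1111 (Q = -101*(-11) = 1111)
(P(36) + Q)² = (-9*36 + 1111)² = (-324 + 1111)² = 787² = 619369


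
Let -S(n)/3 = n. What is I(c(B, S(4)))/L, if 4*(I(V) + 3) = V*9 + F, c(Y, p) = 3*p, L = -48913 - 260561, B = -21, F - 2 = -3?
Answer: 337/1237896 ≈ 0.00027224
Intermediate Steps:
F = -1 (F = 2 - 3 = -1)
S(n) = -3*n
L = -309474
I(V) = -13/4 + 9*V/4 (I(V) = -3 + (V*9 - 1)/4 = -3 + (9*V - 1)/4 = -3 + (-1 + 9*V)/4 = -3 + (-1/4 + 9*V/4) = -13/4 + 9*V/4)
I(c(B, S(4)))/L = (-13/4 + 9*(3*(-3*4))/4)/(-309474) = (-13/4 + 9*(3*(-12))/4)*(-1/309474) = (-13/4 + (9/4)*(-36))*(-1/309474) = (-13/4 - 81)*(-1/309474) = -337/4*(-1/309474) = 337/1237896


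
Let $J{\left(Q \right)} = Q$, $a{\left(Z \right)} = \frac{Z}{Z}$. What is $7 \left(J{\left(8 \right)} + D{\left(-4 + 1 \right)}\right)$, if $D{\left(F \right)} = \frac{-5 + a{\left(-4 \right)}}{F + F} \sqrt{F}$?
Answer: $56 + \frac{14 i \sqrt{3}}{3} \approx 56.0 + 8.0829 i$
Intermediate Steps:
$a{\left(Z \right)} = 1$
$D{\left(F \right)} = - \frac{2}{\sqrt{F}}$ ($D{\left(F \right)} = \frac{-5 + 1}{F + F} \sqrt{F} = - \frac{4}{2 F} \sqrt{F} = - 4 \frac{1}{2 F} \sqrt{F} = - \frac{2}{F} \sqrt{F} = - \frac{2}{\sqrt{F}}$)
$7 \left(J{\left(8 \right)} + D{\left(-4 + 1 \right)}\right) = 7 \left(8 - \frac{2}{\sqrt{-4 + 1}}\right) = 7 \left(8 - \frac{2}{i \sqrt{3}}\right) = 7 \left(8 - 2 \left(- \frac{i \sqrt{3}}{3}\right)\right) = 7 \left(8 + \frac{2 i \sqrt{3}}{3}\right) = 56 + \frac{14 i \sqrt{3}}{3}$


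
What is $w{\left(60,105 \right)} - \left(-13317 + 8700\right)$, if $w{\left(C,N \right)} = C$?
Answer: $4677$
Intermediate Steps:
$w{\left(60,105 \right)} - \left(-13317 + 8700\right) = 60 - \left(-13317 + 8700\right) = 60 - -4617 = 60 + 4617 = 4677$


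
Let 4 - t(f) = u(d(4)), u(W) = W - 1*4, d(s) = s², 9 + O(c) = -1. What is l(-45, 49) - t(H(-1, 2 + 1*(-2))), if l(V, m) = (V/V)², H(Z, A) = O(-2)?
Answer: 9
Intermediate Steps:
O(c) = -10 (O(c) = -9 - 1 = -10)
H(Z, A) = -10
l(V, m) = 1 (l(V, m) = 1² = 1)
u(W) = -4 + W (u(W) = W - 4 = -4 + W)
t(f) = -8 (t(f) = 4 - (-4 + 4²) = 4 - (-4 + 16) = 4 - 1*12 = 4 - 12 = -8)
l(-45, 49) - t(H(-1, 2 + 1*(-2))) = 1 - 1*(-8) = 1 + 8 = 9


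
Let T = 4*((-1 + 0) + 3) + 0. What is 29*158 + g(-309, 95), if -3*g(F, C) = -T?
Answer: 13754/3 ≈ 4584.7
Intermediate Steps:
T = 8 (T = 4*(-1 + 3) + 0 = 4*2 + 0 = 8 + 0 = 8)
g(F, C) = 8/3 (g(F, C) = -(-1)*8/3 = -⅓*(-8) = 8/3)
29*158 + g(-309, 95) = 29*158 + 8/3 = 4582 + 8/3 = 13754/3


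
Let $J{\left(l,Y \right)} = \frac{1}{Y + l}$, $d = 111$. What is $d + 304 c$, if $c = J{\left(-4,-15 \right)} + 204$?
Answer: $62111$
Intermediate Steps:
$c = \frac{3875}{19}$ ($c = \frac{1}{-15 - 4} + 204 = \frac{1}{-19} + 204 = - \frac{1}{19} + 204 = \frac{3875}{19} \approx 203.95$)
$d + 304 c = 111 + 304 \cdot \frac{3875}{19} = 111 + 62000 = 62111$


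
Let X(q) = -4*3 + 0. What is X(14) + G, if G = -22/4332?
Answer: -26003/2166 ≈ -12.005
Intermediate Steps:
G = -11/2166 (G = -22*1/4332 = -11/2166 ≈ -0.0050785)
X(q) = -12 (X(q) = -12 + 0 = -12)
X(14) + G = -12 - 11/2166 = -26003/2166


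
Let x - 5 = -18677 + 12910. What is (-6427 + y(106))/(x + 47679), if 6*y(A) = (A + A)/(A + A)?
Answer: -38561/251502 ≈ -0.15332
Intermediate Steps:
y(A) = ⅙ (y(A) = ((A + A)/(A + A))/6 = ((2*A)/((2*A)))/6 = ((2*A)*(1/(2*A)))/6 = (⅙)*1 = ⅙)
x = -5762 (x = 5 + (-18677 + 12910) = 5 - 5767 = -5762)
(-6427 + y(106))/(x + 47679) = (-6427 + ⅙)/(-5762 + 47679) = -38561/6/41917 = -38561/6*1/41917 = -38561/251502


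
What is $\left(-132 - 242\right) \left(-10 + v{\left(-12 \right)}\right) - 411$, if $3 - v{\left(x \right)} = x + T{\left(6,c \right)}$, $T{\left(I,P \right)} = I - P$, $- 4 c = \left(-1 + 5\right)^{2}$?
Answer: $1459$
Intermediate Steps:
$c = -4$ ($c = - \frac{\left(-1 + 5\right)^{2}}{4} = - \frac{4^{2}}{4} = \left(- \frac{1}{4}\right) 16 = -4$)
$v{\left(x \right)} = -7 - x$ ($v{\left(x \right)} = 3 - \left(x + \left(6 - -4\right)\right) = 3 - \left(x + \left(6 + 4\right)\right) = 3 - \left(x + 10\right) = 3 - \left(10 + x\right) = -7 - x$)
$\left(-132 - 242\right) \left(-10 + v{\left(-12 \right)}\right) - 411 = \left(-132 - 242\right) \left(-10 - -5\right) - 411 = - 374 \left(-10 + \left(-7 + 12\right)\right) - 411 = - 374 \left(-10 + 5\right) - 411 = \left(-374\right) \left(-5\right) - 411 = 1870 - 411 = 1459$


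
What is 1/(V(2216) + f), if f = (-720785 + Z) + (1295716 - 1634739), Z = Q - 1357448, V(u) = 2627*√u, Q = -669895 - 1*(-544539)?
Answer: -635653/1612395720170 - 2627*√554/3224791440340 ≈ -4.1340e-7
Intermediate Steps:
Q = -125356 (Q = -669895 + 544539 = -125356)
Z = -1482804 (Z = -125356 - 1357448 = -1482804)
f = -2542612 (f = (-720785 - 1482804) + (1295716 - 1634739) = -2203589 - 339023 = -2542612)
1/(V(2216) + f) = 1/(2627*√2216 - 2542612) = 1/(2627*(2*√554) - 2542612) = 1/(5254*√554 - 2542612) = 1/(-2542612 + 5254*√554)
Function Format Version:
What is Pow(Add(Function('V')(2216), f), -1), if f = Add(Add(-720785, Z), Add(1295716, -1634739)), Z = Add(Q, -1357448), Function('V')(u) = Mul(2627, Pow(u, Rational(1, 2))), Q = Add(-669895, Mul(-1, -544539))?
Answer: Add(Rational(-635653, 1612395720170), Mul(Rational(-2627, 3224791440340), Pow(554, Rational(1, 2)))) ≈ -4.1340e-7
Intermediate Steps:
Q = -125356 (Q = Add(-669895, 544539) = -125356)
Z = -1482804 (Z = Add(-125356, -1357448) = -1482804)
f = -2542612 (f = Add(Add(-720785, -1482804), Add(1295716, -1634739)) = Add(-2203589, -339023) = -2542612)
Pow(Add(Function('V')(2216), f), -1) = Pow(Add(Mul(2627, Pow(2216, Rational(1, 2))), -2542612), -1) = Pow(Add(Mul(2627, Mul(2, Pow(554, Rational(1, 2)))), -2542612), -1) = Pow(Add(Mul(5254, Pow(554, Rational(1, 2))), -2542612), -1) = Pow(Add(-2542612, Mul(5254, Pow(554, Rational(1, 2)))), -1)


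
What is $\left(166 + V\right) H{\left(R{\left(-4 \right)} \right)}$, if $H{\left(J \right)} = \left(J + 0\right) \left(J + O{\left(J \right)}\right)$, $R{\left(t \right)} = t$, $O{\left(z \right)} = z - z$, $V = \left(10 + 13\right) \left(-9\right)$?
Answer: $-656$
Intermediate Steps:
$V = -207$ ($V = 23 \left(-9\right) = -207$)
$O{\left(z \right)} = 0$
$H{\left(J \right)} = J^{2}$ ($H{\left(J \right)} = \left(J + 0\right) \left(J + 0\right) = J J = J^{2}$)
$\left(166 + V\right) H{\left(R{\left(-4 \right)} \right)} = \left(166 - 207\right) \left(-4\right)^{2} = \left(-41\right) 16 = -656$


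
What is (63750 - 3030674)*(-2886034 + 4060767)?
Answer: -3485343531292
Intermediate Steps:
(63750 - 3030674)*(-2886034 + 4060767) = -2966924*1174733 = -3485343531292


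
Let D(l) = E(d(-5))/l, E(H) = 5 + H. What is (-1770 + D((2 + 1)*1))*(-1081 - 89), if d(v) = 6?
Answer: 2066610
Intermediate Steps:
D(l) = 11/l (D(l) = (5 + 6)/l = 11/l)
(-1770 + D((2 + 1)*1))*(-1081 - 89) = (-1770 + 11/(((2 + 1)*1)))*(-1081 - 89) = (-1770 + 11/((3*1)))*(-1170) = (-1770 + 11/3)*(-1170) = -5299/3*(-1170) = 2066610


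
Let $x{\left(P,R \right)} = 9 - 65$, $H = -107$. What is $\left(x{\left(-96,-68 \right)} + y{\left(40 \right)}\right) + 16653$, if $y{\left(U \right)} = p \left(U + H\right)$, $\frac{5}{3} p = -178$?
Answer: $\frac{118763}{5} \approx 23753.0$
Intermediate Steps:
$p = - \frac{534}{5}$ ($p = \frac{3}{5} \left(-178\right) = - \frac{534}{5} \approx -106.8$)
$y{\left(U \right)} = \frac{57138}{5} - \frac{534 U}{5}$ ($y{\left(U \right)} = - \frac{534 \left(U - 107\right)}{5} = - \frac{534 \left(-107 + U\right)}{5} = \frac{57138}{5} - \frac{534 U}{5}$)
$x{\left(P,R \right)} = -56$
$\left(x{\left(-96,-68 \right)} + y{\left(40 \right)}\right) + 16653 = \left(-56 + \left(\frac{57138}{5} - 4272\right)\right) + 16653 = \left(-56 + \frac{35778}{5}\right) + 16653 = \frac{35498}{5} + 16653 = \frac{118763}{5}$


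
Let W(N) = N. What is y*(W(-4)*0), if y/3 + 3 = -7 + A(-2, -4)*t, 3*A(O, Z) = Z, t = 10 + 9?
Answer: 0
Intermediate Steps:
t = 19
A(O, Z) = Z/3
y = -106 (y = -9 + 3*(-7 + ((1/3)*(-4))*19) = -9 + 3*(-7 - 4/3*19) = -9 + 3*(-7 - 76/3) = -9 + 3*(-97/3) = -9 - 97 = -106)
y*(W(-4)*0) = -(-424)*0 = -106*0 = 0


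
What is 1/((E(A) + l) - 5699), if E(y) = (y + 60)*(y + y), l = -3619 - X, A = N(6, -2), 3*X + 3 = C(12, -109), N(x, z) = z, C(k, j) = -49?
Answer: -3/28598 ≈ -0.00010490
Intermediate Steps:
X = -52/3 (X = -1 + (1/3)*(-49) = -1 - 49/3 = -52/3 ≈ -17.333)
A = -2
l = -10805/3 (l = -3619 - 1*(-52/3) = -3619 + 52/3 = -10805/3 ≈ -3601.7)
E(y) = 2*y*(60 + y) (E(y) = (60 + y)*(2*y) = 2*y*(60 + y))
1/((E(A) + l) - 5699) = 1/((2*(-2)*(60 - 2) - 10805/3) - 5699) = 1/((2*(-2)*58 - 10805/3) - 5699) = 1/((-232 - 10805/3) - 5699) = 1/(-11501/3 - 5699) = 1/(-28598/3) = -3/28598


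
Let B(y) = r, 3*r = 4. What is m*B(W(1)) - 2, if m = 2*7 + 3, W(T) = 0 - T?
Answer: 62/3 ≈ 20.667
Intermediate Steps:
W(T) = -T
r = 4/3 (r = (⅓)*4 = 4/3 ≈ 1.3333)
m = 17 (m = 14 + 3 = 17)
B(y) = 4/3
m*B(W(1)) - 2 = 17*(4/3) - 2 = 68/3 - 2 = 62/3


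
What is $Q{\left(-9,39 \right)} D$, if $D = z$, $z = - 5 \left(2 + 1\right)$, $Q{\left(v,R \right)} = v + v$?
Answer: $270$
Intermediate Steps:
$Q{\left(v,R \right)} = 2 v$
$z = -15$ ($z = \left(-5\right) 3 = -15$)
$D = -15$
$Q{\left(-9,39 \right)} D = 2 \left(-9\right) \left(-15\right) = \left(-18\right) \left(-15\right) = 270$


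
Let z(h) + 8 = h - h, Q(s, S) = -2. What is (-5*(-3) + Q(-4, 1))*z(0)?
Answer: -104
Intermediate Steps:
z(h) = -8 (z(h) = -8 + (h - h) = -8 + 0 = -8)
(-5*(-3) + Q(-4, 1))*z(0) = (-5*(-3) - 2)*(-8) = (15 - 2)*(-8) = 13*(-8) = -104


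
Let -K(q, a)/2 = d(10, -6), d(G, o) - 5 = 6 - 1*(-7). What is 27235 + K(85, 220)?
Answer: 27199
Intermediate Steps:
d(G, o) = 18 (d(G, o) = 5 + (6 - 1*(-7)) = 5 + (6 + 7) = 5 + 13 = 18)
K(q, a) = -36 (K(q, a) = -2*18 = -36)
27235 + K(85, 220) = 27235 - 36 = 27199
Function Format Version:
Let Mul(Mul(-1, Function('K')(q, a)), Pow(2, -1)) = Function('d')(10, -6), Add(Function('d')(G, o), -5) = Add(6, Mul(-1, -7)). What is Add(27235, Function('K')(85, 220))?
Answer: 27199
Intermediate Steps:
Function('d')(G, o) = 18 (Function('d')(G, o) = Add(5, Add(6, Mul(-1, -7))) = Add(5, Add(6, 7)) = Add(5, 13) = 18)
Function('K')(q, a) = -36 (Function('K')(q, a) = Mul(-2, 18) = -36)
Add(27235, Function('K')(85, 220)) = Add(27235, -36) = 27199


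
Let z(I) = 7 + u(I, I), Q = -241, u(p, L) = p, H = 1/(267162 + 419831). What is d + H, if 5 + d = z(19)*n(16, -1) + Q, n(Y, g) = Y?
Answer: 116788811/686993 ≈ 170.00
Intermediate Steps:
H = 1/686993 ≈ 1.4556e-6
z(I) = 7 + I
d = 170 (d = -5 + ((7 + 19)*16 - 241) = -5 + (26*16 - 241) = -5 + (416 - 241) = -5 + 175 = 170)
d + H = 170 + 1/686993 = 116788811/686993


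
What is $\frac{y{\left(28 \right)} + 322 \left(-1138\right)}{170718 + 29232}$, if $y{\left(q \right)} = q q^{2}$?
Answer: $- \frac{57414}{33325} \approx -1.7229$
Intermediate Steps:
$y{\left(q \right)} = q^{3}$
$\frac{y{\left(28 \right)} + 322 \left(-1138\right)}{170718 + 29232} = \frac{28^{3} + 322 \left(-1138\right)}{170718 + 29232} = \frac{21952 - 366436}{199950} = \left(-344484\right) \frac{1}{199950} = - \frac{57414}{33325}$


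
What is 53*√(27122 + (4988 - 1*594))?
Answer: 106*√7879 ≈ 9409.0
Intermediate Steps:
53*√(27122 + (4988 - 1*594)) = 53*√(27122 + (4988 - 594)) = 53*√(27122 + 4394) = 53*√31516 = 53*(2*√7879) = 106*√7879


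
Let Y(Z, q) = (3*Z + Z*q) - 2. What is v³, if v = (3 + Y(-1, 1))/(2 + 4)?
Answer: -⅛ ≈ -0.12500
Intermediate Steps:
Y(Z, q) = -2 + 3*Z + Z*q
v = -½ (v = (3 + (-2 + 3*(-1) - 1*1))/(2 + 4) = (3 + (-2 - 3 - 1))/6 = (3 - 6)*(⅙) = -3*⅙ = -½ ≈ -0.50000)
v³ = (-½)³ = -⅛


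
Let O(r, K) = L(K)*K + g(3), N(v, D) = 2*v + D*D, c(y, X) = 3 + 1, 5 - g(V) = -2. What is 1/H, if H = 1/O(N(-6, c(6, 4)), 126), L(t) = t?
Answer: 15883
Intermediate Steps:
g(V) = 7 (g(V) = 5 - 1*(-2) = 5 + 2 = 7)
c(y, X) = 4
N(v, D) = D² + 2*v (N(v, D) = 2*v + D² = D² + 2*v)
O(r, K) = 7 + K² (O(r, K) = K*K + 7 = K² + 7 = 7 + K²)
H = 1/15883 (H = 1/(7 + 126²) = 1/(7 + 15876) = 1/15883 ≈ 6.2960e-5)
1/H = 1/(1/15883) = 15883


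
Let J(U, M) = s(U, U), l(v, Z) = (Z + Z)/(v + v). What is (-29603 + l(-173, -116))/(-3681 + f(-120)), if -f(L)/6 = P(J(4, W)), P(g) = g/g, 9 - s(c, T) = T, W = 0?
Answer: 5121203/637851 ≈ 8.0288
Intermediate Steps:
l(v, Z) = Z/v (l(v, Z) = (2*Z)/((2*v)) = (2*Z)*(1/(2*v)) = Z/v)
s(c, T) = 9 - T
J(U, M) = 9 - U
P(g) = 1
f(L) = -6 (f(L) = -6*1 = -6)
(-29603 + l(-173, -116))/(-3681 + f(-120)) = (-29603 - 116/(-173))/(-3681 - 6) = (-29603 - 116*(-1/173))/(-3687) = (-29603 + 116/173)*(-1/3687) = -5121203/173*(-1/3687) = 5121203/637851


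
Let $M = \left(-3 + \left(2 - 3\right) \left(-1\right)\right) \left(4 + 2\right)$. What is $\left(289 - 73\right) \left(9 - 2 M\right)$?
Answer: $7128$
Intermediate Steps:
$M = -12$ ($M = \left(-3 - -1\right) 6 = \left(-3 + 1\right) 6 = \left(-2\right) 6 = -12$)
$\left(289 - 73\right) \left(9 - 2 M\right) = \left(289 - 73\right) \left(9 - -24\right) = 216 \left(9 + 24\right) = 216 \cdot 33 = 7128$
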